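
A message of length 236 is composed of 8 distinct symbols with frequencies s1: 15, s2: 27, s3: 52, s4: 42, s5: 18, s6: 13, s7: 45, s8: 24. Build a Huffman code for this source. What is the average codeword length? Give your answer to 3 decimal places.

Probabilities are the counts divided by 236.
Repeatedly combine the two least-probable nodes; the expected code length is the sum of the merged weights.
merge 13/236 + 15/236 → 7/59
merge 9/118 + 6/59 → 21/118
merge 27/236 + 7/59 → 55/236
merge 21/118 + 21/118 → 21/59
merge 45/236 + 13/59 → 97/236
merge 55/236 + 21/59 → 139/236
merge 97/236 + 139/236 → 1
L = 7/59 + 21/118 + 55/236 + 21/59 + 97/236 + 139/236 + 1 = 681/236 ≈ 2.886 bits/symbol.

2.886 bits/symbol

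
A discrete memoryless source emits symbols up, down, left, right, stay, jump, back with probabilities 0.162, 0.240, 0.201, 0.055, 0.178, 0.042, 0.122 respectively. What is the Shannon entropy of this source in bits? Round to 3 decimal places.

2.621 bits

H = −Σ pᵢ log₂ pᵢ.
−0.162·log₂(0.162) = 0.4254
−0.240·log₂(0.240) = 0.4941
−0.201·log₂(0.201) = 0.4653
−0.055·log₂(0.055) = 0.2301
−0.178·log₂(0.178) = 0.4432
−0.042·log₂(0.042) = 0.1921
−0.122·log₂(0.122) = 0.3703
Sum ≈ 2.6205 → 2.621 bits.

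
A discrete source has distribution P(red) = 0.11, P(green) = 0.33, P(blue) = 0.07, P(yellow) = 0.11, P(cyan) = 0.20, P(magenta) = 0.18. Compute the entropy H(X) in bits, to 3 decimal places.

2.407 bits

H = −Σ pᵢ log₂ pᵢ.
−0.11·log₂(0.11) = 0.3503
−0.33·log₂(0.33) = 0.5278
−0.07·log₂(0.07) = 0.2686
−0.11·log₂(0.11) = 0.3503
−0.20·log₂(0.20) = 0.4644
−0.18·log₂(0.18) = 0.4453
Sum ≈ 2.4066 → 2.407 bits.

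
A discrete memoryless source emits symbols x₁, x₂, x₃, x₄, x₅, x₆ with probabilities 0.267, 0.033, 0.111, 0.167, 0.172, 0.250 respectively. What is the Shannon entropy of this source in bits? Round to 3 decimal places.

H = −Σ pᵢ log₂ pᵢ.
−0.267·log₂(0.267) = 0.5087
−0.033·log₂(0.033) = 0.1624
−0.111·log₂(0.111) = 0.3520
−0.167·log₂(0.167) = 0.4312
−0.172·log₂(0.172) = 0.4368
−0.250·log₂(0.250) = 0.5000
Sum ≈ 2.3911 → 2.391 bits.

2.391 bits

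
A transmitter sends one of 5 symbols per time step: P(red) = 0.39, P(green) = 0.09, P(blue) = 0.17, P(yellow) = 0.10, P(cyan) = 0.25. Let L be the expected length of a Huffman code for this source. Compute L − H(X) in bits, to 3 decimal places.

Entropy H = −Σ p log₂ p ≈ 2.1092 bits.
Huffman merges: 9/100+1/10→19/100; 17/100+19/100→9/25; 1/4+9/25→61/100; 39/100+61/100→1. L = 54/25 ≈ 2.1600.
L − H = 2.1600 − 2.1092 = 0.051 bits.

0.051 bits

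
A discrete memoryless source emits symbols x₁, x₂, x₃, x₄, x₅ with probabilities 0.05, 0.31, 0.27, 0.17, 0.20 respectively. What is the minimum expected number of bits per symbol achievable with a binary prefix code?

Repeatedly combine the two least-probable nodes; the expected code length is the sum of the merged weights.
merge 1/20 + 17/100 → 11/50
merge 1/5 + 11/50 → 21/50
merge 27/100 + 31/100 → 29/50
merge 21/50 + 29/50 → 1
L = 11/50 + 21/50 + 29/50 + 1 = 111/50 = 2.22 bits/symbol.

2.22 bits/symbol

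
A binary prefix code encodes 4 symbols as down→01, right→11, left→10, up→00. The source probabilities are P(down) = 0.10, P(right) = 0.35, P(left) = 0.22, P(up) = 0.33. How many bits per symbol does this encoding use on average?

L̄ = Σ pᵢ·ℓᵢ = 0.10·2 + 0.35·2 + 0.22·2 + 0.33·2 = 2 bits/symbol.

2 bits/symbol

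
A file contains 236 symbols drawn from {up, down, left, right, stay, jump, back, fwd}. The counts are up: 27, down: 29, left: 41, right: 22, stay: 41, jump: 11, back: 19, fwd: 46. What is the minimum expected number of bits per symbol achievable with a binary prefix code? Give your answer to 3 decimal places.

2.932 bits/symbol

Probabilities are the counts divided by 236.
Repeatedly combine the two least-probable nodes; the expected code length is the sum of the merged weights.
merge 11/236 + 19/236 → 15/118
merge 11/118 + 27/236 → 49/236
merge 29/236 + 15/118 → 1/4
merge 41/236 + 41/236 → 41/118
merge 23/118 + 49/236 → 95/236
merge 1/4 + 41/118 → 141/236
merge 95/236 + 141/236 → 1
L = 15/118 + 49/236 + 1/4 + 41/118 + 95/236 + 141/236 + 1 = 173/59 ≈ 2.932 bits/symbol.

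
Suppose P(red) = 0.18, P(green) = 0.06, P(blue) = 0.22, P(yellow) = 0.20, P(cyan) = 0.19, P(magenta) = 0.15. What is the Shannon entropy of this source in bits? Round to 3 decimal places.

H = −Σ pᵢ log₂ pᵢ.
−0.18·log₂(0.18) = 0.4453
−0.06·log₂(0.06) = 0.2435
−0.22·log₂(0.22) = 0.4806
−0.20·log₂(0.20) = 0.4644
−0.19·log₂(0.19) = 0.4552
−0.15·log₂(0.15) = 0.4105
Sum ≈ 2.4996 → 2.500 bits.

2.500 bits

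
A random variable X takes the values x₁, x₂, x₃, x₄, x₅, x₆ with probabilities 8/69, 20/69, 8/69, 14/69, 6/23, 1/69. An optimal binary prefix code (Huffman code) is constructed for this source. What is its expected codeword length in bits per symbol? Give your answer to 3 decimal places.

2.377 bits/symbol

Repeatedly combine the two least-probable nodes; the expected code length is the sum of the merged weights.
merge 1/69 + 8/69 → 3/23
merge 8/69 + 3/23 → 17/69
merge 14/69 + 17/69 → 31/69
merge 6/23 + 20/69 → 38/69
merge 31/69 + 38/69 → 1
L = 3/23 + 17/69 + 31/69 + 38/69 + 1 = 164/69 ≈ 2.377 bits/symbol.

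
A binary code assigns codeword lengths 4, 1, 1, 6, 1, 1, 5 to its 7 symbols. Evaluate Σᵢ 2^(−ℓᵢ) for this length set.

With common denominator 2^6 = 64: Σ 2^(−ℓᵢ) = 4/64 + 32/64 + 32/64 + 1/64 + 32/64 + 32/64 + 2/64 = 135/64 = 2.109375.

2.109375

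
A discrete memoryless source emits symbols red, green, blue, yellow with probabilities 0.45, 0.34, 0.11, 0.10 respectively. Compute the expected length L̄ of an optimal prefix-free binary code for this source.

1.76 bits/symbol

Repeatedly combine the two least-probable nodes; the expected code length is the sum of the merged weights.
merge 1/10 + 11/100 → 21/100
merge 21/100 + 17/50 → 11/20
merge 9/20 + 11/20 → 1
L = 21/100 + 11/20 + 1 = 44/25 = 1.76 bits/symbol.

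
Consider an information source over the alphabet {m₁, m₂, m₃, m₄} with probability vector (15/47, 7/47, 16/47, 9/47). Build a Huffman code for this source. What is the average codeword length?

Repeatedly combine the two least-probable nodes; the expected code length is the sum of the merged weights.
merge 7/47 + 9/47 → 16/47
merge 15/47 + 16/47 → 31/47
merge 16/47 + 31/47 → 1
L = 16/47 + 31/47 + 1 = 2 bits/symbol.

2 bits/symbol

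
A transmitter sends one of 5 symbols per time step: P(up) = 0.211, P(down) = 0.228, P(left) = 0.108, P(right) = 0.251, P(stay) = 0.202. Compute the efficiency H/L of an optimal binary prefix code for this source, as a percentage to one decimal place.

98.4%

Entropy H = −Σ p log₂ p ≈ 2.2734 bits.
Huffman merges: 27/250+101/500→31/100; 211/1000+57/250→439/1000; 251/1000+31/100→561/1000; 439/1000+561/1000→1. L = 231/100 ≈ 2.3100.
Efficiency = H/L = 2.2734/2.3100 = 98.4%.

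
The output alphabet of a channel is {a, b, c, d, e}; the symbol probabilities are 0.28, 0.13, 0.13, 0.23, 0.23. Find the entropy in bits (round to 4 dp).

H = −Σ pᵢ log₂ pᵢ.
−0.28·log₂(0.28) = 0.5142
−0.13·log₂(0.13) = 0.3826
−0.13·log₂(0.13) = 0.3826
−0.23·log₂(0.23) = 0.4877
−0.23·log₂(0.23) = 0.4877
Sum ≈ 2.2548 → 2.2548 bits.

2.2548 bits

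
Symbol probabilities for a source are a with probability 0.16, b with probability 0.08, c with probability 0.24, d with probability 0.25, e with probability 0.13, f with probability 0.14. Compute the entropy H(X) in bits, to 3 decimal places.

H = −Σ pᵢ log₂ pᵢ.
−0.16·log₂(0.16) = 0.4230
−0.08·log₂(0.08) = 0.2915
−0.24·log₂(0.24) = 0.4941
−0.25·log₂(0.25) = 0.5000
−0.13·log₂(0.13) = 0.3826
−0.14·log₂(0.14) = 0.3971
Sum ≈ 2.4884 → 2.488 bits.

2.488 bits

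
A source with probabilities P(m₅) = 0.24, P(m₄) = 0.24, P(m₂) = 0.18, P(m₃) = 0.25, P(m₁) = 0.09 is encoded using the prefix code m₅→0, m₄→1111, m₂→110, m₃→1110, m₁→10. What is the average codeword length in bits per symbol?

L̄ = Σ pᵢ·ℓᵢ = 0.24·1 + 0.24·4 + 0.18·3 + 0.25·4 + 0.09·2 = 2.92 bits/symbol.

2.92 bits/symbol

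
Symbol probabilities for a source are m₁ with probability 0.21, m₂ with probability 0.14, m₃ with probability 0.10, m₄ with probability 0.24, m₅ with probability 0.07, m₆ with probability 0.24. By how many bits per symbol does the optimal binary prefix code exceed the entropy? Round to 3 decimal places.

Entropy H = −Σ p log₂ p ≈ 2.4590 bits.
Huffman merges: 7/100+1/10→17/100; 7/50+17/100→31/100; 21/100+6/25→9/20; 6/25+31/100→11/20; 9/20+11/20→1. L = 62/25 ≈ 2.4800.
L − H = 2.4800 − 2.4590 = 0.021 bits.

0.021 bits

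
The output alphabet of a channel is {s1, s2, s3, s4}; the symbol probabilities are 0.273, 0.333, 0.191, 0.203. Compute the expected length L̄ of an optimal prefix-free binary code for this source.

Repeatedly combine the two least-probable nodes; the expected code length is the sum of the merged weights.
merge 191/1000 + 203/1000 → 197/500
merge 273/1000 + 333/1000 → 303/500
merge 197/500 + 303/500 → 1
L = 197/500 + 303/500 + 1 = 2 bits/symbol.

2 bits/symbol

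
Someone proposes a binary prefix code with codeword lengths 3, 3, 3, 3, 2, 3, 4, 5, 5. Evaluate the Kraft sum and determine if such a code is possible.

1; yes

With common denominator 2^5 = 32: Σ 2^(−ℓᵢ) = 4/32 + 4/32 + 4/32 + 4/32 + 8/32 + 4/32 + 2/32 + 1/32 + 1/32 = 32/32 = 1.
Kraft's inequality requires Σ ≤ 1; here Σ = 1 ≤ 1, so such a prefix code exists.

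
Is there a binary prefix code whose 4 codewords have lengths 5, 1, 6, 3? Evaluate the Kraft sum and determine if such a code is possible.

0.671875; yes

With common denominator 2^6 = 64: Σ 2^(−ℓᵢ) = 2/64 + 32/64 + 1/64 + 8/64 = 43/64 = 0.671875.
Kraft's inequality requires Σ ≤ 1; here Σ = 0.671875 ≤ 1, so such a prefix code exists.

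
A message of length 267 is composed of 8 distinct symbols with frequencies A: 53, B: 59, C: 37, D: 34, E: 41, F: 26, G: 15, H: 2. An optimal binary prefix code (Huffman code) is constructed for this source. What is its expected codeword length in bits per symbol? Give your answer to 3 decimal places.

Probabilities are the counts divided by 267.
Repeatedly combine the two least-probable nodes; the expected code length is the sum of the merged weights.
merge 2/267 + 5/89 → 17/267
merge 17/267 + 26/267 → 43/267
merge 34/267 + 37/267 → 71/267
merge 41/267 + 43/267 → 28/89
merge 53/267 + 59/267 → 112/267
merge 71/267 + 28/89 → 155/267
merge 112/267 + 155/267 → 1
L = 17/267 + 43/267 + 71/267 + 28/89 + 112/267 + 155/267 + 1 = 749/267 ≈ 2.805 bits/symbol.

2.805 bits/symbol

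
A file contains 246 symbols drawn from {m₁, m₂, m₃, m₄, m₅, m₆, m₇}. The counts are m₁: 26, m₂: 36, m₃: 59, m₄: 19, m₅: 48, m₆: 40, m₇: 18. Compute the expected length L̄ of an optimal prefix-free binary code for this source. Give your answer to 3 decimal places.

2.715 bits/symbol

Probabilities are the counts divided by 246.
Repeatedly combine the two least-probable nodes; the expected code length is the sum of the merged weights.
merge 3/41 + 19/246 → 37/246
merge 13/123 + 6/41 → 31/123
merge 37/246 + 20/123 → 77/246
merge 8/41 + 59/246 → 107/246
merge 31/123 + 77/246 → 139/246
merge 107/246 + 139/246 → 1
L = 37/246 + 31/123 + 77/246 + 107/246 + 139/246 + 1 = 334/123 ≈ 2.715 bits/symbol.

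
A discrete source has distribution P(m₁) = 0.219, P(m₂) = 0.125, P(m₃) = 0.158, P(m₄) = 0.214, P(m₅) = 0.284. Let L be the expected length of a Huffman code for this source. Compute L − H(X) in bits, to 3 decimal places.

0.016 bits

Entropy H = −Σ p log₂ p ≈ 2.2672 bits.
Huffman merges: 1/8+79/500→283/1000; 107/500+219/1000→433/1000; 283/1000+71/250→567/1000; 433/1000+567/1000→1. L = 2283/1000 ≈ 2.2830.
L − H = 2.2830 − 2.2672 = 0.016 bits.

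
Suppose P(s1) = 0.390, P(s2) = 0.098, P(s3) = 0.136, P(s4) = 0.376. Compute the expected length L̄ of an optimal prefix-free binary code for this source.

Repeatedly combine the two least-probable nodes; the expected code length is the sum of the merged weights.
merge 49/500 + 17/125 → 117/500
merge 117/500 + 47/125 → 61/100
merge 39/100 + 61/100 → 1
L = 117/500 + 61/100 + 1 = 461/250 = 1.844 bits/symbol.

1.844 bits/symbol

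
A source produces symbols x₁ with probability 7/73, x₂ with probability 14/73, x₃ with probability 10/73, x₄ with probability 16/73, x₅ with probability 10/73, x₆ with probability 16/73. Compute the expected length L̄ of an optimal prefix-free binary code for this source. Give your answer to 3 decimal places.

Repeatedly combine the two least-probable nodes; the expected code length is the sum of the merged weights.
merge 7/73 + 10/73 → 17/73
merge 10/73 + 14/73 → 24/73
merge 16/73 + 16/73 → 32/73
merge 17/73 + 24/73 → 41/73
merge 32/73 + 41/73 → 1
L = 17/73 + 24/73 + 32/73 + 41/73 + 1 = 187/73 ≈ 2.562 bits/symbol.

2.562 bits/symbol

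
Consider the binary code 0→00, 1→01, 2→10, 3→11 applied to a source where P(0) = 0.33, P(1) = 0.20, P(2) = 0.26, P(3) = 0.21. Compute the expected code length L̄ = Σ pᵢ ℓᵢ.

2 bits/symbol

L̄ = Σ pᵢ·ℓᵢ = 0.33·2 + 0.20·2 + 0.26·2 + 0.21·2 = 2 bits/symbol.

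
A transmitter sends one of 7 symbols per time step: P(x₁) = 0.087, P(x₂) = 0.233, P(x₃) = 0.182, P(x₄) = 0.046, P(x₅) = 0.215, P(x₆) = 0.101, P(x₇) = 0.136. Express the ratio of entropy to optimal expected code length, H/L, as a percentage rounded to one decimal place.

Entropy H = −Σ p log₂ p ≈ 2.6502 bits.
Huffman merges: 23/500+87/1000→133/1000; 101/1000+133/1000→117/500; 17/125+91/500→159/500; 43/200+233/1000→56/125; 117/500+159/500→69/125; 56/125+69/125→1. L = 537/200 ≈ 2.6850.
Efficiency = H/L = 2.6502/2.6850 = 98.7%.

98.7%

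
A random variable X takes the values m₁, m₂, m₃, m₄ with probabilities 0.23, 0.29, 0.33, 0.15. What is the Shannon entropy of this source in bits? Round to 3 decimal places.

1.944 bits

H = −Σ pᵢ log₂ pᵢ.
−0.23·log₂(0.23) = 0.4877
−0.29·log₂(0.29) = 0.5179
−0.33·log₂(0.33) = 0.5278
−0.15·log₂(0.15) = 0.4105
Sum ≈ 1.9439 → 1.944 bits.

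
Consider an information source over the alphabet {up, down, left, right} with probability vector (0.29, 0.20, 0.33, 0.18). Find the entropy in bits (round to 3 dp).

H = −Σ pᵢ log₂ pᵢ.
−0.29·log₂(0.29) = 0.5179
−0.20·log₂(0.20) = 0.4644
−0.33·log₂(0.33) = 0.5278
−0.18·log₂(0.18) = 0.4453
Sum ≈ 1.9554 → 1.955 bits.

1.955 bits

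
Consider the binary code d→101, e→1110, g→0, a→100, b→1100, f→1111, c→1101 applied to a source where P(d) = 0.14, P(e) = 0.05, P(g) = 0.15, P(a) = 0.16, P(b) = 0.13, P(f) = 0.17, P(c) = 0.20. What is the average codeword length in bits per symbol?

L̄ = Σ pᵢ·ℓᵢ = 0.14·3 + 0.05·4 + 0.15·1 + 0.16·3 + 0.13·4 + 0.17·4 + 0.20·4 = 3.25 bits/symbol.

3.25 bits/symbol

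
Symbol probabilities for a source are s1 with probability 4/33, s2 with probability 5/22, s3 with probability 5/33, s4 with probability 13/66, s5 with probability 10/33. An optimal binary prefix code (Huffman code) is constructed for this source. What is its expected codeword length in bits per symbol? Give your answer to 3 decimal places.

Repeatedly combine the two least-probable nodes; the expected code length is the sum of the merged weights.
merge 4/33 + 5/33 → 3/11
merge 13/66 + 5/22 → 14/33
merge 3/11 + 10/33 → 19/33
merge 14/33 + 19/33 → 1
L = 3/11 + 14/33 + 19/33 + 1 = 25/11 ≈ 2.273 bits/symbol.

2.273 bits/symbol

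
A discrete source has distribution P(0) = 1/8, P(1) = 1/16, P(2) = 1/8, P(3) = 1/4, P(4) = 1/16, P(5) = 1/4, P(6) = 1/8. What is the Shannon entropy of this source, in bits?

2.625 bits

Each probability is a power of 1/2, so log₂(1/p) is an integer.
H = Σ p·log₂(1/p) = 1/8·3 + 1/16·4 + 1/8·3 + 1/4·2 + 1/16·4 + 1/4·2 + 1/8·3 = 2.625 bits.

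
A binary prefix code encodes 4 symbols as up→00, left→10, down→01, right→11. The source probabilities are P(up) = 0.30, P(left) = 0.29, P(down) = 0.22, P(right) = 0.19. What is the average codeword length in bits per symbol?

2 bits/symbol

L̄ = Σ pᵢ·ℓᵢ = 0.30·2 + 0.29·2 + 0.22·2 + 0.19·2 = 2 bits/symbol.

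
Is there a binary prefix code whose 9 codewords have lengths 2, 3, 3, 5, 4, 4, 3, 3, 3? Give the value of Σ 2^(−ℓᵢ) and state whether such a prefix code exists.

1.03125; no

With common denominator 2^5 = 32: Σ 2^(−ℓᵢ) = 8/32 + 4/32 + 4/32 + 1/32 + 2/32 + 2/32 + 4/32 + 4/32 + 4/32 = 33/32 = 1.03125.
Kraft's inequality requires Σ ≤ 1; here Σ = 1.03125 > 1, so no such prefix code exists.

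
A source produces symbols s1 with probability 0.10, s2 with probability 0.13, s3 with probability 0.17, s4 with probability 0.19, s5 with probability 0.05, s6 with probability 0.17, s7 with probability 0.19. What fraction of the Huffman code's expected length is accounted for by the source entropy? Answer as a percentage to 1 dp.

97.9%

Entropy H = −Σ p log₂ p ≈ 2.7106 bits.
Huffman merges: 1/20+1/10→3/20; 13/100+3/20→7/25; 17/100+17/100→17/50; 19/100+19/100→19/50; 7/25+17/50→31/50; 19/50+31/50→1. L = 277/100 ≈ 2.7700.
Efficiency = H/L = 2.7106/2.7700 = 97.9%.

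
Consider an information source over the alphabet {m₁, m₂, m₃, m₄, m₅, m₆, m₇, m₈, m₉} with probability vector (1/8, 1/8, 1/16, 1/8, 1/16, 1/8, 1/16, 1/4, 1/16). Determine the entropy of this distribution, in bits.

Each probability is a power of 1/2, so log₂(1/p) is an integer.
H = Σ p·log₂(1/p) = 1/8·3 + 1/8·3 + 1/16·4 + 1/8·3 + 1/16·4 + 1/8·3 + 1/16·4 + 1/4·2 + 1/16·4 = 3 bits.

3 bits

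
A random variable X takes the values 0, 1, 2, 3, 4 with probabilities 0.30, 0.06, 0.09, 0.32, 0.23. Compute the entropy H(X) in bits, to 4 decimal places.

2.0910 bits

H = −Σ pᵢ log₂ pᵢ.
−0.30·log₂(0.30) = 0.5211
−0.06·log₂(0.06) = 0.2435
−0.09·log₂(0.09) = 0.3127
−0.32·log₂(0.32) = 0.5260
−0.23·log₂(0.23) = 0.4877
Sum ≈ 2.0910 → 2.0910 bits.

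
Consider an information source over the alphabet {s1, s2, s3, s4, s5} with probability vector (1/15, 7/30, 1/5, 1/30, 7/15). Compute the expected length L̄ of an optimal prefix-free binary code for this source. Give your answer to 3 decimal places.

1.933 bits/symbol

Repeatedly combine the two least-probable nodes; the expected code length is the sum of the merged weights.
merge 1/30 + 1/15 → 1/10
merge 1/10 + 1/5 → 3/10
merge 7/30 + 3/10 → 8/15
merge 7/15 + 8/15 → 1
L = 1/10 + 3/10 + 8/15 + 1 = 29/15 ≈ 1.933 bits/symbol.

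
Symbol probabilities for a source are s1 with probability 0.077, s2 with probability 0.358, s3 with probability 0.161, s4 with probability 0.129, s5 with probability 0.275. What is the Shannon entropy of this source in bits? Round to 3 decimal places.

2.133 bits

H = −Σ pᵢ log₂ pᵢ.
−0.077·log₂(0.077) = 0.2848
−0.358·log₂(0.358) = 0.5305
−0.161·log₂(0.161) = 0.4242
−0.129·log₂(0.129) = 0.3811
−0.275·log₂(0.275) = 0.5122
Sum ≈ 2.1329 → 2.133 bits.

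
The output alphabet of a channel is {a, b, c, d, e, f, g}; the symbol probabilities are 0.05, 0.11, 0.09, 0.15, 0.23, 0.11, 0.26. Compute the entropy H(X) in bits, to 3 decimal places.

H = −Σ pᵢ log₂ pᵢ.
−0.05·log₂(0.05) = 0.2161
−0.11·log₂(0.11) = 0.3503
−0.09·log₂(0.09) = 0.3127
−0.15·log₂(0.15) = 0.4105
−0.23·log₂(0.23) = 0.4877
−0.11·log₂(0.11) = 0.3503
−0.26·log₂(0.26) = 0.5053
Sum ≈ 2.6328 → 2.633 bits.

2.633 bits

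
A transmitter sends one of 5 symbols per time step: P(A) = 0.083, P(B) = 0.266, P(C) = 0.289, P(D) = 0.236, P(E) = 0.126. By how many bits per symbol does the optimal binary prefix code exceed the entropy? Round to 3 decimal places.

Entropy H = −Σ p log₂ p ≈ 2.1920 bits.
Huffman merges: 83/1000+63/500→209/1000; 209/1000+59/250→89/200; 133/500+289/1000→111/200; 89/200+111/200→1. L = 2209/1000 ≈ 2.2090.
L − H = 2.2090 − 2.1920 = 0.017 bits.

0.017 bits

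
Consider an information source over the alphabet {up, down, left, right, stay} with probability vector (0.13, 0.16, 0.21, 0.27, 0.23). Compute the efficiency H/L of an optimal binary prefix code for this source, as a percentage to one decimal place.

Entropy H = −Σ p log₂ p ≈ 2.2762 bits.
Huffman merges: 13/100+4/25→29/100; 21/100+23/100→11/25; 27/100+29/100→14/25; 11/25+14/25→1. L = 229/100 ≈ 2.2900.
Efficiency = H/L = 2.2762/2.2900 = 99.4%.

99.4%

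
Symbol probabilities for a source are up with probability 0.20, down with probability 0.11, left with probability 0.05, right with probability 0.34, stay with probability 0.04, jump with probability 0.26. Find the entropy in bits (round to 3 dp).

H = −Σ pᵢ log₂ pᵢ.
−0.20·log₂(0.20) = 0.4644
−0.11·log₂(0.11) = 0.3503
−0.05·log₂(0.05) = 0.2161
−0.34·log₂(0.34) = 0.5292
−0.04·log₂(0.04) = 0.1858
−0.26·log₂(0.26) = 0.5053
Sum ≈ 2.2510 → 2.251 bits.

2.251 bits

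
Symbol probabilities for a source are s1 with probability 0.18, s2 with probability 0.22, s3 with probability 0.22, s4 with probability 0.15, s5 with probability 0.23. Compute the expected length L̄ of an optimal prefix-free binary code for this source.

Repeatedly combine the two least-probable nodes; the expected code length is the sum of the merged weights.
merge 3/20 + 9/50 → 33/100
merge 11/50 + 11/50 → 11/25
merge 23/100 + 33/100 → 14/25
merge 11/25 + 14/25 → 1
L = 33/100 + 11/25 + 14/25 + 1 = 233/100 = 2.33 bits/symbol.

2.33 bits/symbol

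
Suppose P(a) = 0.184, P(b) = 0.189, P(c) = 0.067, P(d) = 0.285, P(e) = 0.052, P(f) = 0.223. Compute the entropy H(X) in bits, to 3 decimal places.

2.386 bits

H = −Σ pᵢ log₂ pᵢ.
−0.184·log₂(0.184) = 0.4494
−0.189·log₂(0.189) = 0.4543
−0.067·log₂(0.067) = 0.2613
−0.285·log₂(0.285) = 0.5161
−0.052·log₂(0.052) = 0.2218
−0.223·log₂(0.223) = 0.4828
Sum ≈ 2.3856 → 2.386 bits.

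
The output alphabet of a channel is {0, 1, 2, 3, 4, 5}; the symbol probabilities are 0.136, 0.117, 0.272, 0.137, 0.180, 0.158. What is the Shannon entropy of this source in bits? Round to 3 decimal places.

2.523 bits

H = −Σ pᵢ log₂ pᵢ.
−0.136·log₂(0.136) = 0.3915
−0.117·log₂(0.117) = 0.3622
−0.272·log₂(0.272) = 0.5109
−0.137·log₂(0.137) = 0.3929
−0.180·log₂(0.180) = 0.4453
−0.158·log₂(0.158) = 0.4206
Sum ≈ 2.5233 → 2.523 bits.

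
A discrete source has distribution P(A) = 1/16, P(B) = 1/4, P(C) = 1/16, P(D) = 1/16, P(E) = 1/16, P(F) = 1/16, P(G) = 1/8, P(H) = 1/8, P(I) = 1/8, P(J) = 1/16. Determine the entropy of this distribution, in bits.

3.125 bits

Each probability is a power of 1/2, so log₂(1/p) is an integer.
H = Σ p·log₂(1/p) = 1/16·4 + 1/4·2 + 1/16·4 + 1/16·4 + 1/16·4 + 1/16·4 + 1/8·3 + 1/8·3 + 1/8·3 + 1/16·4 = 3.125 bits.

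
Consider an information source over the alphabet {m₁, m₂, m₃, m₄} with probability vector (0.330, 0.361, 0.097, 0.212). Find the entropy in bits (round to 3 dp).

H = −Σ pᵢ log₂ pᵢ.
−0.330·log₂(0.330) = 0.5278
−0.361·log₂(0.361) = 0.5306
−0.097·log₂(0.097) = 0.3265
−0.212·log₂(0.212) = 0.4744
Sum ≈ 1.8594 → 1.859 bits.

1.859 bits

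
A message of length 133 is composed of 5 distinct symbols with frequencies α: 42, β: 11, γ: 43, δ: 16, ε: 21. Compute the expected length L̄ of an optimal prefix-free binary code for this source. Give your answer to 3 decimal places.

2.203 bits/symbol

Probabilities are the counts divided by 133.
Repeatedly combine the two least-probable nodes; the expected code length is the sum of the merged weights.
merge 11/133 + 16/133 → 27/133
merge 3/19 + 27/133 → 48/133
merge 6/19 + 43/133 → 85/133
merge 48/133 + 85/133 → 1
L = 27/133 + 48/133 + 85/133 + 1 = 293/133 ≈ 2.203 bits/symbol.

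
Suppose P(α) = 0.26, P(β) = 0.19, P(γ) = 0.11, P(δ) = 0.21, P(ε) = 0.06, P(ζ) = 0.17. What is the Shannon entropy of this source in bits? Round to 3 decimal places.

2.462 bits

H = −Σ pᵢ log₂ pᵢ.
−0.26·log₂(0.26) = 0.5053
−0.19·log₂(0.19) = 0.4552
−0.11·log₂(0.11) = 0.3503
−0.21·log₂(0.21) = 0.4728
−0.06·log₂(0.06) = 0.2435
−0.17·log₂(0.17) = 0.4346
Sum ≈ 2.4617 → 2.462 bits.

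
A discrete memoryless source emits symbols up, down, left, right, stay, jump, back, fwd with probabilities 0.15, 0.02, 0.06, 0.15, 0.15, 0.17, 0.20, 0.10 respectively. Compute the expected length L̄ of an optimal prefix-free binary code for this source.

2.88 bits/symbol

Repeatedly combine the two least-probable nodes; the expected code length is the sum of the merged weights.
merge 1/50 + 3/50 → 2/25
merge 2/25 + 1/10 → 9/50
merge 3/20 + 3/20 → 3/10
merge 3/20 + 17/100 → 8/25
merge 9/50 + 1/5 → 19/50
merge 3/10 + 8/25 → 31/50
merge 19/50 + 31/50 → 1
L = 2/25 + 9/50 + 3/10 + 8/25 + 19/50 + 31/50 + 1 = 72/25 = 2.88 bits/symbol.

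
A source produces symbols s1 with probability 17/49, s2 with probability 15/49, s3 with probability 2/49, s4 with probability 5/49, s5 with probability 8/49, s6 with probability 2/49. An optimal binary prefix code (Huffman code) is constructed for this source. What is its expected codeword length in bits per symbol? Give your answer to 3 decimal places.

Repeatedly combine the two least-probable nodes; the expected code length is the sum of the merged weights.
merge 2/49 + 2/49 → 4/49
merge 4/49 + 5/49 → 9/49
merge 8/49 + 9/49 → 17/49
merge 15/49 + 17/49 → 32/49
merge 17/49 + 32/49 → 1
L = 4/49 + 9/49 + 17/49 + 32/49 + 1 = 111/49 ≈ 2.265 bits/symbol.

2.265 bits/symbol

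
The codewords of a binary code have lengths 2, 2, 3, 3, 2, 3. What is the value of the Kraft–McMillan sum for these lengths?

With common denominator 2^3 = 8: Σ 2^(−ℓᵢ) = 2/8 + 2/8 + 1/8 + 1/8 + 2/8 + 1/8 = 9/8 = 1.125.

1.125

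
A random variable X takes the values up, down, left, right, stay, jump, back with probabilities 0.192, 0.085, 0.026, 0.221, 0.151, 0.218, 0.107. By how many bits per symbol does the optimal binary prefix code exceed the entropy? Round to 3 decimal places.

Entropy H = −Σ p log₂ p ≈ 2.6135 bits.
Huffman merges: 13/500+17/200→111/1000; 107/1000+111/1000→109/500; 151/1000+24/125→343/1000; 109/500+109/500→109/250; 221/1000+343/1000→141/250; 109/250+141/250→1. L = 334/125 ≈ 2.6720.
L − H = 2.6720 − 2.6135 = 0.058 bits.

0.058 bits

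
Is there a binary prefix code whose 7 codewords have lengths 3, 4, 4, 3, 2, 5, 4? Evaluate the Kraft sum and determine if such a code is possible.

With common denominator 2^5 = 32: Σ 2^(−ℓᵢ) = 4/32 + 2/32 + 2/32 + 4/32 + 8/32 + 1/32 + 2/32 = 23/32 = 0.71875.
Kraft's inequality requires Σ ≤ 1; here Σ = 0.71875 ≤ 1, so such a prefix code exists.

0.71875; yes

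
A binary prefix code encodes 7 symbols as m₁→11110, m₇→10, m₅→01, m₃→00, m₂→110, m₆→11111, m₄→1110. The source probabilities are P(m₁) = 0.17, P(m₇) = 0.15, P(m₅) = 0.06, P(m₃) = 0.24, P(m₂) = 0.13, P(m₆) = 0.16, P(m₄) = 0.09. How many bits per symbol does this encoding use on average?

L̄ = Σ pᵢ·ℓᵢ = 0.17·5 + 0.15·2 + 0.06·2 + 0.24·2 + 0.13·3 + 0.16·5 + 0.09·4 = 3.3 bits/symbol.

3.3 bits/symbol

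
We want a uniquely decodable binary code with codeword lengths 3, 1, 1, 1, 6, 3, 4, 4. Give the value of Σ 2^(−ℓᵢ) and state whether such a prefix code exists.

1.890625; no

With common denominator 2^6 = 64: Σ 2^(−ℓᵢ) = 8/64 + 32/64 + 32/64 + 32/64 + 1/64 + 8/64 + 4/64 + 4/64 = 121/64 = 1.890625.
Kraft's inequality requires Σ ≤ 1; here Σ = 1.890625 > 1, so no such prefix code exists.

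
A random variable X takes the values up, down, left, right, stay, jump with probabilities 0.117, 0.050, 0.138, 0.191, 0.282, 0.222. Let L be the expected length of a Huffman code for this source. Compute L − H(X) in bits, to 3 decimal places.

Entropy H = −Σ p log₂ p ≈ 2.4258 bits.
Huffman merges: 1/20+117/1000→167/1000; 69/500+167/1000→61/200; 191/1000+111/500→413/1000; 141/500+61/200→587/1000; 413/1000+587/1000→1. L = 309/125 ≈ 2.4720.
L − H = 2.4720 − 2.4258 = 0.046 bits.

0.046 bits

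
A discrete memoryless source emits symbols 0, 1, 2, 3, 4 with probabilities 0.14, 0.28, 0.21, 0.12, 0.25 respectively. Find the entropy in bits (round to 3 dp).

H = −Σ pᵢ log₂ pᵢ.
−0.14·log₂(0.14) = 0.3971
−0.28·log₂(0.28) = 0.5142
−0.21·log₂(0.21) = 0.4728
−0.12·log₂(0.12) = 0.3671
−0.25·log₂(0.25) = 0.5000
Sum ≈ 2.2512 → 2.251 bits.

2.251 bits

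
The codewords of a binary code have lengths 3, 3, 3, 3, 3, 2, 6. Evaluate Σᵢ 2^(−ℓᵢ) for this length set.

With common denominator 2^6 = 64: Σ 2^(−ℓᵢ) = 8/64 + 8/64 + 8/64 + 8/64 + 8/64 + 16/64 + 1/64 = 57/64 = 0.890625.

0.890625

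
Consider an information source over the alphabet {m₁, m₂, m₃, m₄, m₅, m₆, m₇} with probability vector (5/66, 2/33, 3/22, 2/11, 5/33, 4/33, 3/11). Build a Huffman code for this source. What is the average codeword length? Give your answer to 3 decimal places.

2.682 bits/symbol

Repeatedly combine the two least-probable nodes; the expected code length is the sum of the merged weights.
merge 2/33 + 5/66 → 3/22
merge 4/33 + 3/22 → 17/66
merge 3/22 + 5/33 → 19/66
merge 2/11 + 17/66 → 29/66
merge 3/11 + 19/66 → 37/66
merge 29/66 + 37/66 → 1
L = 3/22 + 17/66 + 19/66 + 29/66 + 37/66 + 1 = 59/22 ≈ 2.682 bits/symbol.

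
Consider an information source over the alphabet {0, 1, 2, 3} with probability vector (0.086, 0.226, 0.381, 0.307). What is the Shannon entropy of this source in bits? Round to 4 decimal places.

1.8427 bits

H = −Σ pᵢ log₂ pᵢ.
−0.086·log₂(0.086) = 0.3044
−0.226·log₂(0.226) = 0.4849
−0.381·log₂(0.381) = 0.5304
−0.307·log₂(0.307) = 0.5230
Sum ≈ 1.8427 → 1.8427 bits.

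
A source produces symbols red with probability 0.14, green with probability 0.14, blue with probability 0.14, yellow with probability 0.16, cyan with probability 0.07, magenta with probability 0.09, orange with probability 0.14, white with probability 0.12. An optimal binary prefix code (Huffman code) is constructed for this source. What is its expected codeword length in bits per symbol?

3 bits/symbol

Repeatedly combine the two least-probable nodes; the expected code length is the sum of the merged weights.
merge 7/100 + 9/100 → 4/25
merge 3/25 + 7/50 → 13/50
merge 7/50 + 7/50 → 7/25
merge 7/50 + 4/25 → 3/10
merge 4/25 + 13/50 → 21/50
merge 7/25 + 3/10 → 29/50
merge 21/50 + 29/50 → 1
L = 4/25 + 13/50 + 7/25 + 3/10 + 21/50 + 29/50 + 1 = 3 bits/symbol.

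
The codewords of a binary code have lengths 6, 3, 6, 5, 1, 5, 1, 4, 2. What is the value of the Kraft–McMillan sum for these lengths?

1.53125

With common denominator 2^6 = 64: Σ 2^(−ℓᵢ) = 1/64 + 8/64 + 1/64 + 2/64 + 32/64 + 2/64 + 32/64 + 4/64 + 16/64 = 98/64 = 1.53125.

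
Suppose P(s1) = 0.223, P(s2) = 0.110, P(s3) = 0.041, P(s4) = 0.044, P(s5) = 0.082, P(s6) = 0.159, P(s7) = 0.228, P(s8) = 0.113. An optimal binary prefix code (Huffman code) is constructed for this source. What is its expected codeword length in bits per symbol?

2.801 bits/symbol

Repeatedly combine the two least-probable nodes; the expected code length is the sum of the merged weights.
merge 41/1000 + 11/250 → 17/200
merge 41/500 + 17/200 → 167/1000
merge 11/100 + 113/1000 → 223/1000
merge 159/1000 + 167/1000 → 163/500
merge 223/1000 + 223/1000 → 223/500
merge 57/250 + 163/500 → 277/500
merge 223/500 + 277/500 → 1
L = 17/200 + 167/1000 + 223/1000 + 163/500 + 223/500 + 277/500 + 1 = 2801/1000 = 2.801 bits/symbol.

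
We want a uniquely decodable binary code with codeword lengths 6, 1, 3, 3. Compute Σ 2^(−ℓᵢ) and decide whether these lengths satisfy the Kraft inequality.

0.765625; yes

With common denominator 2^6 = 64: Σ 2^(−ℓᵢ) = 1/64 + 32/64 + 8/64 + 8/64 = 49/64 = 0.765625.
Kraft's inequality requires Σ ≤ 1; here Σ = 0.765625 ≤ 1, so such a prefix code exists.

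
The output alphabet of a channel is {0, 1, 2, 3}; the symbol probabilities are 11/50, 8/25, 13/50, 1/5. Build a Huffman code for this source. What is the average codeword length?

2 bits/symbol

Repeatedly combine the two least-probable nodes; the expected code length is the sum of the merged weights.
merge 1/5 + 11/50 → 21/50
merge 13/50 + 8/25 → 29/50
merge 21/50 + 29/50 → 1
L = 21/50 + 29/50 + 1 = 2 bits/symbol.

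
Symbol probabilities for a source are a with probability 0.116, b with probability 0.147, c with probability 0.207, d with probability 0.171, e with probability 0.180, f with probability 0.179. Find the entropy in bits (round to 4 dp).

H = −Σ pᵢ log₂ pᵢ.
−0.116·log₂(0.116) = 0.3605
−0.147·log₂(0.147) = 0.4066
−0.207·log₂(0.207) = 0.4704
−0.171·log₂(0.171) = 0.4357
−0.180·log₂(0.180) = 0.4453
−0.179·log₂(0.179) = 0.4443
Sum ≈ 2.5628 → 2.5628 bits.

2.5628 bits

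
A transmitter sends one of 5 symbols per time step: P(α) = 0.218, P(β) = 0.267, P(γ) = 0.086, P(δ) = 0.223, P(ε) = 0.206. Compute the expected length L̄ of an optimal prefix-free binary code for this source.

Repeatedly combine the two least-probable nodes; the expected code length is the sum of the merged weights.
merge 43/500 + 103/500 → 73/250
merge 109/500 + 223/1000 → 441/1000
merge 267/1000 + 73/250 → 559/1000
merge 441/1000 + 559/1000 → 1
L = 73/250 + 441/1000 + 559/1000 + 1 = 573/250 = 2.292 bits/symbol.

2.292 bits/symbol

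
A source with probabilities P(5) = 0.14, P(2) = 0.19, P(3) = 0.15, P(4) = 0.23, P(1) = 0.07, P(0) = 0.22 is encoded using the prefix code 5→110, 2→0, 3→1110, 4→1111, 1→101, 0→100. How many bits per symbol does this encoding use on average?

3 bits/symbol

L̄ = Σ pᵢ·ℓᵢ = 0.14·3 + 0.19·1 + 0.15·4 + 0.23·4 + 0.07·3 + 0.22·3 = 3 bits/symbol.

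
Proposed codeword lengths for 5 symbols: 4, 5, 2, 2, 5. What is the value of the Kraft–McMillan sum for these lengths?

With common denominator 2^5 = 32: Σ 2^(−ℓᵢ) = 2/32 + 1/32 + 8/32 + 8/32 + 1/32 = 20/32 = 0.625.

0.625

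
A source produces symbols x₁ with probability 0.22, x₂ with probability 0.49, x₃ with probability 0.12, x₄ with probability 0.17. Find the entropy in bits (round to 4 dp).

1.7865 bits

H = −Σ pᵢ log₂ pᵢ.
−0.22·log₂(0.22) = 0.4806
−0.49·log₂(0.49) = 0.5043
−0.12·log₂(0.12) = 0.3671
−0.17·log₂(0.17) = 0.4346
Sum ≈ 1.7865 → 1.7865 bits.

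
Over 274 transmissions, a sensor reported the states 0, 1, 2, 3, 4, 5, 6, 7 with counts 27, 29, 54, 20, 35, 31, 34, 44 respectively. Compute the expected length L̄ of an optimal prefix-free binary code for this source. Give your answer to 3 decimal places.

Probabilities are the counts divided by 274.
Repeatedly combine the two least-probable nodes; the expected code length is the sum of the merged weights.
merge 10/137 + 27/274 → 47/274
merge 29/274 + 31/274 → 30/137
merge 17/137 + 35/274 → 69/274
merge 22/137 + 47/274 → 91/274
merge 27/137 + 30/137 → 57/137
merge 69/274 + 91/274 → 80/137
merge 57/137 + 80/137 → 1
L = 47/274 + 30/137 + 69/274 + 91/274 + 57/137 + 80/137 + 1 = 815/274 ≈ 2.974 bits/symbol.

2.974 bits/symbol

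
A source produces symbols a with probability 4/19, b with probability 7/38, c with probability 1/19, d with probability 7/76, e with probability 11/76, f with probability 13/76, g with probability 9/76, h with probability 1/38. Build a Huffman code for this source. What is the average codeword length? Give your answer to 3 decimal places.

Repeatedly combine the two least-probable nodes; the expected code length is the sum of the merged weights.
merge 1/38 + 1/19 → 3/38
merge 3/38 + 7/76 → 13/76
merge 9/76 + 11/76 → 5/19
merge 13/76 + 13/76 → 13/38
merge 7/38 + 4/19 → 15/38
merge 5/19 + 13/38 → 23/38
merge 15/38 + 23/38 → 1
L = 3/38 + 13/76 + 5/19 + 13/38 + 15/38 + 23/38 + 1 = 217/76 ≈ 2.855 bits/symbol.

2.855 bits/symbol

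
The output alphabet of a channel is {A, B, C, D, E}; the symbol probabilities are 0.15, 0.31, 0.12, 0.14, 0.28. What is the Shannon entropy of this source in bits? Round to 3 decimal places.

H = −Σ pᵢ log₂ pᵢ.
−0.15·log₂(0.15) = 0.4105
−0.31·log₂(0.31) = 0.5238
−0.12·log₂(0.12) = 0.3671
−0.14·log₂(0.14) = 0.3971
−0.28·log₂(0.28) = 0.5142
Sum ≈ 2.2127 → 2.213 bits.

2.213 bits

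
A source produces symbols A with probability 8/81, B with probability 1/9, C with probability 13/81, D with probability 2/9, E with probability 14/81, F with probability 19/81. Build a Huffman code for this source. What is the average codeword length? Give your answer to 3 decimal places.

Repeatedly combine the two least-probable nodes; the expected code length is the sum of the merged weights.
merge 8/81 + 1/9 → 17/81
merge 13/81 + 14/81 → 1/3
merge 17/81 + 2/9 → 35/81
merge 19/81 + 1/3 → 46/81
merge 35/81 + 46/81 → 1
L = 17/81 + 1/3 + 35/81 + 46/81 + 1 = 206/81 ≈ 2.543 bits/symbol.

2.543 bits/symbol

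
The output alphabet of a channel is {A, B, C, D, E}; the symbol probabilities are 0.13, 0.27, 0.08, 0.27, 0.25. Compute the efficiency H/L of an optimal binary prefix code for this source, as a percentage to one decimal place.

Entropy H = −Σ p log₂ p ≈ 2.1942 bits.
Huffman merges: 2/25+13/100→21/100; 21/100+1/4→23/50; 27/100+27/100→27/50; 23/50+27/50→1. L = 221/100 ≈ 2.2100.
Efficiency = H/L = 2.1942/2.2100 = 99.3%.

99.3%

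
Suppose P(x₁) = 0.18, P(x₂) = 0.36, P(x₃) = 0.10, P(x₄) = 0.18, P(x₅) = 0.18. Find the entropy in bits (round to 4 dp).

H = −Σ pᵢ log₂ pᵢ.
−0.18·log₂(0.18) = 0.4453
−0.36·log₂(0.36) = 0.5306
−0.10·log₂(0.10) = 0.3322
−0.18·log₂(0.18) = 0.4453
−0.18·log₂(0.18) = 0.4453
Sum ≈ 2.1987 → 2.1987 bits.

2.1987 bits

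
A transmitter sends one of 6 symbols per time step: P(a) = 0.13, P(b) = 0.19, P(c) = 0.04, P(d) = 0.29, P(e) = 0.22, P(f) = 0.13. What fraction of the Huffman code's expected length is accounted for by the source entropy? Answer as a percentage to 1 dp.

Entropy H = −Σ p log₂ p ≈ 2.4047 bits.
Huffman merges: 1/25+13/100→17/100; 13/100+17/100→3/10; 19/100+11/50→41/100; 29/100+3/10→59/100; 41/100+59/100→1. L = 247/100 ≈ 2.4700.
Efficiency = H/L = 2.4047/2.4700 = 97.4%.

97.4%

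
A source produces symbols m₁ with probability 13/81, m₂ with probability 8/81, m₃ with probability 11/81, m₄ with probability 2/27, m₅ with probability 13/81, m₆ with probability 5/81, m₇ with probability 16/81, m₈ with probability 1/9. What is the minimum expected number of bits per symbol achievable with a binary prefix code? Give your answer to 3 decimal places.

Repeatedly combine the two least-probable nodes; the expected code length is the sum of the merged weights.
merge 5/81 + 2/27 → 11/81
merge 8/81 + 1/9 → 17/81
merge 11/81 + 11/81 → 22/81
merge 13/81 + 13/81 → 26/81
merge 16/81 + 17/81 → 11/27
merge 22/81 + 26/81 → 16/27
merge 11/27 + 16/27 → 1
L = 11/81 + 17/81 + 22/81 + 26/81 + 11/27 + 16/27 + 1 = 238/81 ≈ 2.938 bits/symbol.

2.938 bits/symbol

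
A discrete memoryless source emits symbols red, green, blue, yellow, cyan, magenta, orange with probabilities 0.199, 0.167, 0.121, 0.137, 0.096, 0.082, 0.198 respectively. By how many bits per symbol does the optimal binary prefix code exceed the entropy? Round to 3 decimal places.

0.042 bits

Entropy H = −Σ p log₂ p ≈ 2.7393 bits.
Huffman merges: 41/500+12/125→89/500; 121/1000+137/1000→129/500; 167/1000+89/500→69/200; 99/500+199/1000→397/1000; 129/500+69/200→603/1000; 397/1000+603/1000→1. L = 2781/1000 ≈ 2.7810.
L − H = 2.7810 − 2.7393 = 0.042 bits.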